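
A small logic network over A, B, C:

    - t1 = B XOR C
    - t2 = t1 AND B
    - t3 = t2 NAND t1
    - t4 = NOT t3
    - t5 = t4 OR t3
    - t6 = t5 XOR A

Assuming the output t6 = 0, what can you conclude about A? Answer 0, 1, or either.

1

t6 = t5 XOR A must be 0, so t5 and A are equal.
Every assignment with t6 = 0 has A = 1; there are 4 such assignment(s).
  A=1, B=0, C=0
  A=1, B=0, C=1
  A=1, B=1, C=0
  A=1, B=1, C=1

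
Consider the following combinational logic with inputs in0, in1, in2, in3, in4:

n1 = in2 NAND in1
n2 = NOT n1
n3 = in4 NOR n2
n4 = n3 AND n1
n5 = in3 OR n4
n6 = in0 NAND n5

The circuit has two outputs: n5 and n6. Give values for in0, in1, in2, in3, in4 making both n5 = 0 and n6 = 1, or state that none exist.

Check with in0=0 in1=1 in2=1 in3=0 in4=0:
n1 = in2 NAND in1 = 1 NAND 1 = 0
n2 = NOT n1 = NOT 0 = 1
n3 = in4 NOR n2 = 0 NOR 1 = 0
n4 = n3 AND n1 = 0 AND 0 = 0
n5 = in3 OR n4 = 0 OR 0 = 0
n6 = in0 NAND n5 = 0 NAND 0 = 1
So n5 = 0 and n6 = 1.

in0=0 in1=1 in2=1 in3=0 in4=0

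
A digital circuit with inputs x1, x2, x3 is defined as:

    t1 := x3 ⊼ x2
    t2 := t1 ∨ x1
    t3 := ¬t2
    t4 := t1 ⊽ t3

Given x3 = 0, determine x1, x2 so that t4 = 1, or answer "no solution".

no solution exists

With x3 = 0 fixed, none of the 4 settings of x1, x2 give t4 = 1.
For example, with x1=0, x2=0:
t1 = x3 ⊼ x2 = 0 ⊼ 0 = 1
t2 = t1 ∨ x1 = 1 ∨ 0 = 1
t3 = ¬t2 = ¬1 = 0
t4 = t1 ⊽ t3 = 1 ⊽ 0 = 0
giving t4 = 0 ≠ 1.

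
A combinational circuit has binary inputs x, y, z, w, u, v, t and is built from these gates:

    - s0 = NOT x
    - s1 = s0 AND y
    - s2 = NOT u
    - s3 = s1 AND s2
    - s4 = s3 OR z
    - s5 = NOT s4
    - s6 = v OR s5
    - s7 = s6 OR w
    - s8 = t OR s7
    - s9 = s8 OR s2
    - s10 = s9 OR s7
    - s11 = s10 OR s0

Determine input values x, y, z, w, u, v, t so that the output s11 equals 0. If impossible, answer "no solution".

s11 = s10 OR s0 must be 0, so both s10 = 0 and s0 = 0.
Check with x=1 y=1 z=1 w=0 u=1 v=0 t=0:
s0 = NOT x = NOT 1 = 0
s1 = s0 AND y = 0 AND 1 = 0
s2 = NOT u = NOT 1 = 0
s3 = s1 AND s2 = 0 AND 0 = 0
s4 = s3 OR z = 0 OR 1 = 1
s5 = NOT s4 = NOT 1 = 0
s6 = v OR s5 = 0 OR 0 = 0
s7 = s6 OR w = 0 OR 0 = 0
s8 = t OR s7 = 0 OR 0 = 0
s9 = s8 OR s2 = 0 OR 0 = 0
s10 = s9 OR s7 = 0 OR 0 = 0
s11 = s10 OR s0 = 0 OR 0 = 0
So s11 = 0 as required.

x=1 y=1 z=1 w=0 u=1 v=0 t=0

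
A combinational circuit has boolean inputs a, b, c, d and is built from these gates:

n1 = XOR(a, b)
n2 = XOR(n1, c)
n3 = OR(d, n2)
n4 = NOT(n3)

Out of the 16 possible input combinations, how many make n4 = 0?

n4 = NOT(n3) must be 0, so n3 = 1.
n3 = OR(d, n2) must be 1, so at least one of d, n2 is 1.
Enumerating the 16 input combinations, 12 give n4 = 0 and 4 give n4 = 1.

12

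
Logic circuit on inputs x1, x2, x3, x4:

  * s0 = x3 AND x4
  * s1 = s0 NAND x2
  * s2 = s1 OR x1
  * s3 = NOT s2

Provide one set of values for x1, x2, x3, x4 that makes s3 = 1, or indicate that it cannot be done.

x1=0 x2=1 x3=1 x4=1

s3 = NOT s2 must be 1, so s2 = 0.
Check with x1=0 x2=1 x3=1 x4=1:
s0 = x3 AND x4 = 1 AND 1 = 1
s1 = s0 NAND x2 = 1 NAND 1 = 0
s2 = s1 OR x1 = 0 OR 0 = 0
s3 = NOT s2 = NOT 0 = 1
So s3 = 1 as required.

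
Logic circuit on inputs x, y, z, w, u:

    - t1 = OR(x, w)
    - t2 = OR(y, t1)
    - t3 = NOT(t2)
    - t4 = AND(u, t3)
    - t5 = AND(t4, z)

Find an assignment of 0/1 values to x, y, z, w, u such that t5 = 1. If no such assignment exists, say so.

t5 = AND(t4, z) must be 1, so both t4 = 1 and z = 1.
t4 = AND(u, t3) must be 1, so both u = 1 and t3 = 1.
Check with x=0, y=0, z=1, w=0, u=1:
t1 = OR(x, w) = OR(0, 0) = 0
t2 = OR(y, t1) = OR(0, 0) = 0
t3 = NOT(t2) = NOT 0 = 1
t4 = AND(u, t3) = AND(1, 1) = 1
t5 = AND(t4, z) = AND(1, 1) = 1
So t5 = 1 as required.

x=0, y=0, z=1, w=0, u=1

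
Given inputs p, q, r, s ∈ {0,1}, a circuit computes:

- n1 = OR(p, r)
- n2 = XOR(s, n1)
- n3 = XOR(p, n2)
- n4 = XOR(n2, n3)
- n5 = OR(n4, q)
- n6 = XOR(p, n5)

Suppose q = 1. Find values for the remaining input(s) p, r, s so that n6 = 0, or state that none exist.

n6 = XOR(p, n5) must be 0, so p and n5 are equal.
Check with q = 1 and p=1, r=0, s=0:
n1 = OR(p, r) = OR(1, 0) = 1
n2 = XOR(s, n1) = XOR(0, 1) = 1
n3 = XOR(p, n2) = XOR(1, 1) = 0
n4 = XOR(n2, n3) = XOR(1, 0) = 1
n5 = OR(n4, q) = OR(1, 1) = 1
n6 = XOR(p, n5) = XOR(1, 1) = 0
So n6 = 0.

p=1, r=0, s=0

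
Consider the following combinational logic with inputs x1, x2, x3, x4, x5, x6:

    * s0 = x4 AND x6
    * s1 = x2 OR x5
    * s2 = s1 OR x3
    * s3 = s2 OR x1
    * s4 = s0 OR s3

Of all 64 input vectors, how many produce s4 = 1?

s4 = s0 OR s3 must be 1, so at least one of s0, s3 is 1.
Enumerating the 64 input combinations, 61 give s4 = 1 and 3 give s4 = 0.

61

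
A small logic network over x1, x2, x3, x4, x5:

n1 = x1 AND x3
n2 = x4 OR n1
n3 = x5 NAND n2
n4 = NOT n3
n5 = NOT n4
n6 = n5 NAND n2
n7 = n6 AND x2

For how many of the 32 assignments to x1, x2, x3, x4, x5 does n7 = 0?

n7 = n6 AND x2 must be 0, so at least one of n6, x2 is 0.
Enumerating the 32 input combinations, 21 give n7 = 0 and 11 give n7 = 1.

21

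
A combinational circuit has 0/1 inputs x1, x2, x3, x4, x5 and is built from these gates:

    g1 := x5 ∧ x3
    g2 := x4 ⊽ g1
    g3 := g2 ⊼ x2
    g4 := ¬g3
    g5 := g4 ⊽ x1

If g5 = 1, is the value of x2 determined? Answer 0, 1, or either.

Both values of x2 occur among assignments with g5 = 1:
  x2=0: x1=0, x2=0, x3=0, x4=0, x5=0
  x2=1: x1=0, x2=1, x3=0, x4=1, x5=0

either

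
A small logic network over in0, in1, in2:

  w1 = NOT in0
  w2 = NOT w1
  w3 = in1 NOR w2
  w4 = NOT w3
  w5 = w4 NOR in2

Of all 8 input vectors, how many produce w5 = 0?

7

w5 = w4 NOR in2 must be 0, so at least one of w4, in2 is 1.
Enumerating the 8 input combinations, 7 give w5 = 0 and 1 give w5 = 1.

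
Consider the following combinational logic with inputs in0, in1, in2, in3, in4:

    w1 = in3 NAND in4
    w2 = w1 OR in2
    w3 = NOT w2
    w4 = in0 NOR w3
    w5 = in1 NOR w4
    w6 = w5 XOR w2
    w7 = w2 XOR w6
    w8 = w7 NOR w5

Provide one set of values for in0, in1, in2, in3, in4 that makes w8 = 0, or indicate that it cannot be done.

Check with in0=1, in1=0, in2=0, in3=0, in4=1:
w1 = in3 NAND in4 = 0 NAND 1 = 1
w2 = w1 OR in2 = 1 OR 0 = 1
w3 = NOT w2 = NOT 1 = 0
w4 = in0 NOR w3 = 1 NOR 0 = 0
w5 = in1 NOR w4 = 0 NOR 0 = 1
w6 = w5 XOR w2 = 1 XOR 1 = 0
w7 = w2 XOR w6 = 1 XOR 0 = 1
w8 = w7 NOR w5 = 1 NOR 1 = 0
So w8 = 0 as required.

in0=1, in1=0, in2=0, in3=0, in4=1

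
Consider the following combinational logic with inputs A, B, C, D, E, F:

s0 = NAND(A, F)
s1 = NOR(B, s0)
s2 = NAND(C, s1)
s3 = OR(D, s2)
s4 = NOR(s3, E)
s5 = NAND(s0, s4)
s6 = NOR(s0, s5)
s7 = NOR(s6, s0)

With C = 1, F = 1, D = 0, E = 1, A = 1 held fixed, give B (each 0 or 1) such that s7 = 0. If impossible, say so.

no solution exists

With C = 1, F = 1, D = 0, E = 1, A = 1 fixed, none of the 2 settings of B give s7 = 0.
For example, with B=1:
s0 = NAND(A, F) = NAND(1, 1) = 0
s1 = NOR(B, s0) = NOR(1, 0) = 0
s2 = NAND(C, s1) = NAND(1, 0) = 1
s3 = OR(D, s2) = OR(0, 1) = 1
s4 = NOR(s3, E) = NOR(1, 1) = 0
s5 = NAND(s0, s4) = NAND(0, 0) = 1
s6 = NOR(s0, s5) = NOR(0, 1) = 0
s7 = NOR(s6, s0) = NOR(0, 0) = 1
giving s7 = 1 ≠ 0.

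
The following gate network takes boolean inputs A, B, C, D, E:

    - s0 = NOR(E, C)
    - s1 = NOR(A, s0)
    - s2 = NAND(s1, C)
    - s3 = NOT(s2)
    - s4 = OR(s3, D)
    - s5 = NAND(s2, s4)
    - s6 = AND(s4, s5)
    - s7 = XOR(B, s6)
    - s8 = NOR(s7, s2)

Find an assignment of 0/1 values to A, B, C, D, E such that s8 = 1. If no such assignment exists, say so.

s8 = NOR(s7, s2) must be 1, so both s7 = 0 and s2 = 0.
s7 = XOR(B, s6) must be 0, so B and s6 are equal.
s2 = NAND(s1, C) must be 0, so both s1 = 1 and C = 1.
Check with A=0 B=1 C=1 D=1 E=0:
s0 = NOR(E, C) = NOR(0, 1) = 0
s1 = NOR(A, s0) = NOR(0, 0) = 1
s2 = NAND(s1, C) = NAND(1, 1) = 0
s3 = NOT(s2) = NOT 0 = 1
s4 = OR(s3, D) = OR(1, 1) = 1
s5 = NAND(s2, s4) = NAND(0, 1) = 1
s6 = AND(s4, s5) = AND(1, 1) = 1
s7 = XOR(B, s6) = XOR(1, 1) = 0
s8 = NOR(s7, s2) = NOR(0, 0) = 1
So s8 = 1 as required.

A=0 B=1 C=1 D=1 E=0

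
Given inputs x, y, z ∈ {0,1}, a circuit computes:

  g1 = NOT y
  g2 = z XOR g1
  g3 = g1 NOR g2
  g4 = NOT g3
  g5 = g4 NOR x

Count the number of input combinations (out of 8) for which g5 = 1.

1

g5 = g4 NOR x must be 1, so both g4 = 0 and x = 0.
g4 = NOT g3 must be 0, so g3 = 1.
Enumerating the 8 input combinations, 1 give g5 = 1 and 7 give g5 = 0.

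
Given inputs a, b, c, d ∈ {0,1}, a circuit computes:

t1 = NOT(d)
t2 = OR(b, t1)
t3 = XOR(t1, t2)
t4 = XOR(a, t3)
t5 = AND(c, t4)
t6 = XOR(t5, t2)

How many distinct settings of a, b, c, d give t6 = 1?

10

t6 = XOR(t5, t2) must be 1, so t5 and t2 differ.
Enumerating the 16 input combinations, 10 give t6 = 1 and 6 give t6 = 0.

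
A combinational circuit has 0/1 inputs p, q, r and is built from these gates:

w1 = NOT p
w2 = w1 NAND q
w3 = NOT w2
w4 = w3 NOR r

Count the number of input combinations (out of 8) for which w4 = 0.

w4 = w3 NOR r must be 0, so at least one of w3, r is 1.
Satisfying assignments:
  p=0, q=0, r=1
  p=0, q=1, r=0
  p=0, q=1, r=1
  p=1, q=0, r=1
  p=1, q=1, r=1

5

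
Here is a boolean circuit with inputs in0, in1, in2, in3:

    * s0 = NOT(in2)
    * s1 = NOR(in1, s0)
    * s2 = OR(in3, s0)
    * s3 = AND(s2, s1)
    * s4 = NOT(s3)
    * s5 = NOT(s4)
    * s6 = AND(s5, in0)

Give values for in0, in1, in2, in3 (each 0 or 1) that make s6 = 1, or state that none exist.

s6 = AND(s5, in0) must be 1, so both s5 = 1 and in0 = 1.
s5 = NOT(s4) must be 1, so s4 = 0.
s4 = NOT(s3) must be 0, so s3 = 1.
Check with in0=1, in1=0, in2=1, in3=1:
s0 = NOT(in2) = NOT 1 = 0
s1 = NOR(in1, s0) = NOR(0, 0) = 1
s2 = OR(in3, s0) = OR(1, 0) = 1
s3 = AND(s2, s1) = AND(1, 1) = 1
s4 = NOT(s3) = NOT 1 = 0
s5 = NOT(s4) = NOT 0 = 1
s6 = AND(s5, in0) = AND(1, 1) = 1
So s6 = 1 as required.

in0=1, in1=0, in2=1, in3=1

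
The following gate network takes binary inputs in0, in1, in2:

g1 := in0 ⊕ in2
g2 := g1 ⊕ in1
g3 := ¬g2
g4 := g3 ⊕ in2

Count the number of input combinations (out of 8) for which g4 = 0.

4

g4 = g3 ⊕ in2 must be 0, so g3 and in2 are equal.
Satisfying assignments:
  in0=0, in1=1, in2=0
  in0=0, in1=1, in2=1
  in0=1, in1=0, in2=0
  in0=1, in1=0, in2=1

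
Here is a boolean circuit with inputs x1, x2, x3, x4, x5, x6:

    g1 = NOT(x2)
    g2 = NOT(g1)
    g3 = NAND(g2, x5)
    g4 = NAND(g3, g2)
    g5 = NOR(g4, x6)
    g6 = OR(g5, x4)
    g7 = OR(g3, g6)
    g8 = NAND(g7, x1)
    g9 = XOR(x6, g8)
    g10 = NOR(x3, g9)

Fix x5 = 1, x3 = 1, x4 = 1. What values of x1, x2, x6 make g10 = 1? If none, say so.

With x5 = 1, x3 = 1, x4 = 1 fixed, none of the 8 settings of x1, x2, x6 give g10 = 1.
For example, with x1=1, x2=1, x6=0:
g1 = NOT(x2) = NOT 1 = 0
g2 = NOT(g1) = NOT 0 = 1
g3 = NAND(g2, x5) = NAND(1, 1) = 0
g4 = NAND(g3, g2) = NAND(0, 1) = 1
g5 = NOR(g4, x6) = NOR(1, 0) = 0
g6 = OR(g5, x4) = OR(0, 1) = 1
g7 = OR(g3, g6) = OR(0, 1) = 1
g8 = NAND(g7, x1) = NAND(1, 1) = 0
g9 = XOR(x6, g8) = XOR(0, 0) = 0
g10 = NOR(x3, g9) = NOR(1, 0) = 0
giving g10 = 0 ≠ 1.

no solution exists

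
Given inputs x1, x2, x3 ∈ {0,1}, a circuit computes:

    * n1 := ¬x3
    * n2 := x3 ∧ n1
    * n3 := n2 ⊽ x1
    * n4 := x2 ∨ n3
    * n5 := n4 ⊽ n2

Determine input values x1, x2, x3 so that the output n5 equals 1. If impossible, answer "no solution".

x1=1 x2=0 x3=1

n5 = n4 ⊽ n2 must be 1, so both n4 = 0 and n2 = 0.
n4 = x2 ∨ n3 must be 0, so both x2 = 0 and n3 = 0.
Check with x1=1 x2=0 x3=1:
n1 = ¬x3 = ¬1 = 0
n2 = x3 ∧ n1 = 1 ∧ 0 = 0
n3 = n2 ⊽ x1 = 0 ⊽ 1 = 0
n4 = x2 ∨ n3 = 0 ∨ 0 = 0
n5 = n4 ⊽ n2 = 0 ⊽ 0 = 1
So n5 = 1 as required.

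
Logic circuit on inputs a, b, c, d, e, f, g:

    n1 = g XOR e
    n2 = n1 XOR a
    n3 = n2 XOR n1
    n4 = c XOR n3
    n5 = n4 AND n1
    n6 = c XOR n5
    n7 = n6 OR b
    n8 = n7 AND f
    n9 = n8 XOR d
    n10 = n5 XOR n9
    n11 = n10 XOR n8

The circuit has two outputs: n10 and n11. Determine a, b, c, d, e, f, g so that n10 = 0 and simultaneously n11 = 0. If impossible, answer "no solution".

a=1 b=1 c=1 d=0 e=1 f=0 g=0

Check with a=1 b=1 c=1 d=0 e=1 f=0 g=0:
n1 = g XOR e = 0 XOR 1 = 1
n2 = n1 XOR a = 1 XOR 1 = 0
n3 = n2 XOR n1 = 0 XOR 1 = 1
n4 = c XOR n3 = 1 XOR 1 = 0
n5 = n4 AND n1 = 0 AND 1 = 0
n6 = c XOR n5 = 1 XOR 0 = 1
n7 = n6 OR b = 1 OR 1 = 1
n8 = n7 AND f = 1 AND 0 = 0
n9 = n8 XOR d = 0 XOR 0 = 0
n10 = n5 XOR n9 = 0 XOR 0 = 0
n11 = n10 XOR n8 = 0 XOR 0 = 0
So n10 = 0 and n11 = 0.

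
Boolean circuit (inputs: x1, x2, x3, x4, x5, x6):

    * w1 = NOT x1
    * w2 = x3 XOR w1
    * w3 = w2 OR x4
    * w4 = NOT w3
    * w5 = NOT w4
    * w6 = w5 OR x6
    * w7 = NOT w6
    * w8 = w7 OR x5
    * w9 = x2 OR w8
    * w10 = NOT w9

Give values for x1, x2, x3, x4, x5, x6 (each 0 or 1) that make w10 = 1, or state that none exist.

Check with x1=1 x2=0 x3=1 x4=1 x5=0 x6=1:
w1 = NOT x1 = NOT 1 = 0
w2 = x3 XOR w1 = 1 XOR 0 = 1
w3 = w2 OR x4 = 1 OR 1 = 1
w4 = NOT w3 = NOT 1 = 0
w5 = NOT w4 = NOT 0 = 1
w6 = w5 OR x6 = 1 OR 1 = 1
w7 = NOT w6 = NOT 1 = 0
w8 = w7 OR x5 = 0 OR 0 = 0
w9 = x2 OR w8 = 0 OR 0 = 0
w10 = NOT w9 = NOT 0 = 1
So w10 = 1 as required.

x1=1 x2=0 x3=1 x4=1 x5=0 x6=1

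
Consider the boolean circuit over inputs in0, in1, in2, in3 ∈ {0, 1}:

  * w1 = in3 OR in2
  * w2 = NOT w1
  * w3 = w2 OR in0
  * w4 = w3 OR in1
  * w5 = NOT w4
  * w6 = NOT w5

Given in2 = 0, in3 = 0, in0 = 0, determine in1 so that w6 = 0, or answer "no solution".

With in2 = 0, in3 = 0, in0 = 0 fixed, none of the 2 settings of in1 give w6 = 0.
For example, with in1=1:
w1 = in3 OR in2 = 0 OR 0 = 0
w2 = NOT w1 = NOT 0 = 1
w3 = w2 OR in0 = 1 OR 0 = 1
w4 = w3 OR in1 = 1 OR 1 = 1
w5 = NOT w4 = NOT 1 = 0
w6 = NOT w5 = NOT 0 = 1
giving w6 = 1 ≠ 0.

no solution exists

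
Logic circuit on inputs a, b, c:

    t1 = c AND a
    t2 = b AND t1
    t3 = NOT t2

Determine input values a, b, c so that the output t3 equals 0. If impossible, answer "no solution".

t3 = NOT t2 must be 0, so t2 = 1.
t2 = b AND t1 must be 1, so both b = 1 and t1 = 1.
Check with a=1, b=1, c=1:
t1 = c AND a = 1 AND 1 = 1
t2 = b AND t1 = 1 AND 1 = 1
t3 = NOT t2 = NOT 1 = 0
So t3 = 0 as required.

a=1, b=1, c=1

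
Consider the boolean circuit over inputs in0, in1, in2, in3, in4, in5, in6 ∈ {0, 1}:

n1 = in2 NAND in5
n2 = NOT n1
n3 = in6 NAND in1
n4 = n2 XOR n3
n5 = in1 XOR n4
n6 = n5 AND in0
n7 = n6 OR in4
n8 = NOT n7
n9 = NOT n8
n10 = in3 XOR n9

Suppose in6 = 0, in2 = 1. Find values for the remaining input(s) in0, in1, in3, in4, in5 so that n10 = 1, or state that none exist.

in0=1, in1=0, in3=1, in4=0, in5=1

Check with in6 = 0, in2 = 1 and in0=1, in1=0, in3=1, in4=0, in5=1:
n1 = in2 NAND in5 = 1 NAND 1 = 0
n2 = NOT n1 = NOT 0 = 1
n3 = in6 NAND in1 = 0 NAND 0 = 1
n4 = n2 XOR n3 = 1 XOR 1 = 0
n5 = in1 XOR n4 = 0 XOR 0 = 0
n6 = n5 AND in0 = 0 AND 1 = 0
n7 = n6 OR in4 = 0 OR 0 = 0
n8 = NOT n7 = NOT 0 = 1
n9 = NOT n8 = NOT 1 = 0
n10 = in3 XOR n9 = 1 XOR 0 = 1
So n10 = 1.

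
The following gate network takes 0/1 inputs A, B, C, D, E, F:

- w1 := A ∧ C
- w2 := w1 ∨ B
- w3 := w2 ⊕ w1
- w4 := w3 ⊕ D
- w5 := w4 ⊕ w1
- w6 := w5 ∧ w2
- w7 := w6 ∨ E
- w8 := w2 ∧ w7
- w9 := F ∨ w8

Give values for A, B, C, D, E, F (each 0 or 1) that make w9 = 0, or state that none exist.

w9 = F ∨ w8 must be 0, so both F = 0 and w8 = 0.
Check with A=0, B=0, C=0, D=0, E=1, F=0:
w1 = A ∧ C = 0 ∧ 0 = 0
w2 = w1 ∨ B = 0 ∨ 0 = 0
w3 = w2 ⊕ w1 = 0 ⊕ 0 = 0
w4 = w3 ⊕ D = 0 ⊕ 0 = 0
w5 = w4 ⊕ w1 = 0 ⊕ 0 = 0
w6 = w5 ∧ w2 = 0 ∧ 0 = 0
w7 = w6 ∨ E = 0 ∨ 1 = 1
w8 = w2 ∧ w7 = 0 ∧ 1 = 0
w9 = F ∨ w8 = 0 ∨ 0 = 0
So w9 = 0 as required.

A=0, B=0, C=0, D=0, E=1, F=0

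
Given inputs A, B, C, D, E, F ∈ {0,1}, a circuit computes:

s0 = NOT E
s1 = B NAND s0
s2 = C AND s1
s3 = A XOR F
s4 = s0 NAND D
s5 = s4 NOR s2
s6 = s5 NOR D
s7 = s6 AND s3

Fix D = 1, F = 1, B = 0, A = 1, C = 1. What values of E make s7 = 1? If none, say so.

no solution exists

With D = 1, F = 1, B = 0, A = 1, C = 1 fixed, none of the 2 settings of E give s7 = 1.
For example, with E=1:
s0 = NOT E = NOT 1 = 0
s1 = B NAND s0 = 0 NAND 0 = 1
s2 = C AND s1 = 1 AND 1 = 1
s3 = A XOR F = 1 XOR 1 = 0
s4 = s0 NAND D = 0 NAND 1 = 1
s5 = s4 NOR s2 = 1 NOR 1 = 0
s6 = s5 NOR D = 0 NOR 1 = 0
s7 = s6 AND s3 = 0 AND 0 = 0
giving s7 = 0 ≠ 1.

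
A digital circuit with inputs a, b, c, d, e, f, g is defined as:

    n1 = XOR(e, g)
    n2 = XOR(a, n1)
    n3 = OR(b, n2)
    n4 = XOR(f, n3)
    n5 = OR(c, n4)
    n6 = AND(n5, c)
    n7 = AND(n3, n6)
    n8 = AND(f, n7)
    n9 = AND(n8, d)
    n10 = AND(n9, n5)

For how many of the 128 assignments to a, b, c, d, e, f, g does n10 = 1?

12

n10 = AND(n9, n5) must be 1, so both n9 = 1 and n5 = 1.
n9 = AND(n8, d) must be 1, so both n8 = 1 and d = 1.
Enumerating the 128 input combinations, 12 give n10 = 1 and 116 give n10 = 0.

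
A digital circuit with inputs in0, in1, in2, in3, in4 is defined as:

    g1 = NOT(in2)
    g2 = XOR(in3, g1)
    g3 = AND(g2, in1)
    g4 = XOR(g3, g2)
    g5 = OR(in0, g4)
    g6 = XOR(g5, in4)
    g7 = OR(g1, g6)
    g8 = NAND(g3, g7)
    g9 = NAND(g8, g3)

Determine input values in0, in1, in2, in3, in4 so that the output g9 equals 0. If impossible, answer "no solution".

in0=0 in1=1 in2=1 in3=1 in4=0

g9 = NAND(g8, g3) must be 0, so both g8 = 1 and g3 = 1.
g8 = NAND(g3, g7) must be 1, so at least one of g3, g7 is 0.
g3 = AND(g2, in1) must be 1, so both g2 = 1 and in1 = 1.
Check with in0=0 in1=1 in2=1 in3=1 in4=0:
g1 = NOT(in2) = NOT 1 = 0
g2 = XOR(in3, g1) = XOR(1, 0) = 1
g3 = AND(g2, in1) = AND(1, 1) = 1
g4 = XOR(g3, g2) = XOR(1, 1) = 0
g5 = OR(in0, g4) = OR(0, 0) = 0
g6 = XOR(g5, in4) = XOR(0, 0) = 0
g7 = OR(g1, g6) = OR(0, 0) = 0
g8 = NAND(g3, g7) = NAND(1, 0) = 1
g9 = NAND(g8, g3) = NAND(1, 1) = 0
So g9 = 0 as required.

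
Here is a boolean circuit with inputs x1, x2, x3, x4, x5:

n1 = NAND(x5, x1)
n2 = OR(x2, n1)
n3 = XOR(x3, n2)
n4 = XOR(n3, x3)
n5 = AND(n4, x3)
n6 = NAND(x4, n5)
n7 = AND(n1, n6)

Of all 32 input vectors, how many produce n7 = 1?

18

n7 = AND(n1, n6) must be 1, so both n1 = 1 and n6 = 1.
n1 = NAND(x5, x1) must be 1, so at least one of x5, x1 is 0.
n6 = NAND(x4, n5) must be 1, so at least one of x4, n5 is 0.
Enumerating the 32 input combinations, 18 give n7 = 1 and 14 give n7 = 0.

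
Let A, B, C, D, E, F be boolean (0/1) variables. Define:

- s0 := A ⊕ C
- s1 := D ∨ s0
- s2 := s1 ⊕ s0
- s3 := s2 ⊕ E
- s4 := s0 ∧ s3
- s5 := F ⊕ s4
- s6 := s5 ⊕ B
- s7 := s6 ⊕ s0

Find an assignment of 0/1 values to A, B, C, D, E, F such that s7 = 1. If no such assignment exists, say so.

s7 = s6 ⊕ s0 must be 1, so s6 and s0 differ.
Check with A=1 B=1 C=1 D=1 E=0 F=0:
s0 = A ⊕ C = 1 ⊕ 1 = 0
s1 = D ∨ s0 = 1 ∨ 0 = 1
s2 = s1 ⊕ s0 = 1 ⊕ 0 = 1
s3 = s2 ⊕ E = 1 ⊕ 0 = 1
s4 = s0 ∧ s3 = 0 ∧ 1 = 0
s5 = F ⊕ s4 = 0 ⊕ 0 = 0
s6 = s5 ⊕ B = 0 ⊕ 1 = 1
s7 = s6 ⊕ s0 = 1 ⊕ 0 = 1
So s7 = 1 as required.

A=1 B=1 C=1 D=1 E=0 F=0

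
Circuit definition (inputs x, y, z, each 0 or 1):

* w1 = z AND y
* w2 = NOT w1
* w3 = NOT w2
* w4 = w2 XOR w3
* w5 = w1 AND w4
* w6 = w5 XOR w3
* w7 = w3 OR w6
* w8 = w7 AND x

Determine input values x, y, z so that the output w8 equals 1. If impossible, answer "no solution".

x=1, y=1, z=1

w8 = w7 AND x must be 1, so both w7 = 1 and x = 1.
w7 = w3 OR w6 must be 1, so at least one of w3, w6 is 1.
Check with x=1, y=1, z=1:
w1 = z AND y = 1 AND 1 = 1
w2 = NOT w1 = NOT 1 = 0
w3 = NOT w2 = NOT 0 = 1
w4 = w2 XOR w3 = 0 XOR 1 = 1
w5 = w1 AND w4 = 1 AND 1 = 1
w6 = w5 XOR w3 = 1 XOR 1 = 0
w7 = w3 OR w6 = 1 OR 0 = 1
w8 = w7 AND x = 1 AND 1 = 1
So w8 = 1 as required.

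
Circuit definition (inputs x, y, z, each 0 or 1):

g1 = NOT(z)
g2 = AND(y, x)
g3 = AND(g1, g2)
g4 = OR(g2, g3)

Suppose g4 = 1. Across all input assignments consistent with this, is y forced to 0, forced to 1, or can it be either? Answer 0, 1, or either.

g4 = OR(g2, g3) must be 1, so at least one of g2, g3 is 1.
Every assignment with g4 = 1 has y = 1; there are 2 such assignment(s).
  x=1, y=1, z=0
  x=1, y=1, z=1

1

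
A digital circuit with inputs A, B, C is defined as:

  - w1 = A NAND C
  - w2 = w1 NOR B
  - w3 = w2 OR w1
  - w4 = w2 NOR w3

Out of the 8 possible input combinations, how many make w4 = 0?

w4 = w2 NOR w3 must be 0, so at least one of w2, w3 is 1.
Enumerating the 8 input combinations, 7 give w4 = 0 and 1 give w4 = 1.

7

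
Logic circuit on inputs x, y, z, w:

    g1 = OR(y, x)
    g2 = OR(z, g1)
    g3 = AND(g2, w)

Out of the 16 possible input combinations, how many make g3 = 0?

g3 = AND(g2, w) must be 0, so at least one of g2, w is 0.
Enumerating the 16 input combinations, 9 give g3 = 0 and 7 give g3 = 1.

9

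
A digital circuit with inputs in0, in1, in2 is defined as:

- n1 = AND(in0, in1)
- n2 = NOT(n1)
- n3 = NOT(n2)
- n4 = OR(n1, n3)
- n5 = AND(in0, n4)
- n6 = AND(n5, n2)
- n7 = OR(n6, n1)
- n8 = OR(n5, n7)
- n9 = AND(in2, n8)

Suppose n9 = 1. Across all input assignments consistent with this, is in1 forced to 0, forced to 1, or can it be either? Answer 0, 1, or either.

n9 = AND(in2, n8) must be 1, so both in2 = 1 and n8 = 1.
n8 = OR(n5, n7) must be 1, so at least one of n5, n7 is 1.
Every assignment with n9 = 1 has in1 = 1; there are 1 such assignment(s).
  in0=1, in1=1, in2=1

1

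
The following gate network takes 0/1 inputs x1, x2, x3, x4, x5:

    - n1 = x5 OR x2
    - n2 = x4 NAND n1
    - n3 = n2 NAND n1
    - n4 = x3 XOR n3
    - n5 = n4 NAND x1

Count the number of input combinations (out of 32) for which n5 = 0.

8

n5 = n4 NAND x1 must be 0, so both n4 = 1 and x1 = 1.
Enumerating the 32 input combinations, 8 give n5 = 0 and 24 give n5 = 1.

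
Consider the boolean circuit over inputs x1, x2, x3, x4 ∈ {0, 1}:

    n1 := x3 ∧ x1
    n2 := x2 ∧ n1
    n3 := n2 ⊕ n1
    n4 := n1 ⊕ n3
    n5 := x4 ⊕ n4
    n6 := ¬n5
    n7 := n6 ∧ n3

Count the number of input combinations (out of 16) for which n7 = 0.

15

n7 = n6 ∧ n3 must be 0, so at least one of n6, n3 is 0.
Enumerating the 16 input combinations, 15 give n7 = 0 and 1 give n7 = 1.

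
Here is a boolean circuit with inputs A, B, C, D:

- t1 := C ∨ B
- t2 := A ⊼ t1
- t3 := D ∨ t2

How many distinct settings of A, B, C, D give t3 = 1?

13

t3 = D ∨ t2 must be 1, so at least one of D, t2 is 1.
Enumerating the 16 input combinations, 13 give t3 = 1 and 3 give t3 = 0.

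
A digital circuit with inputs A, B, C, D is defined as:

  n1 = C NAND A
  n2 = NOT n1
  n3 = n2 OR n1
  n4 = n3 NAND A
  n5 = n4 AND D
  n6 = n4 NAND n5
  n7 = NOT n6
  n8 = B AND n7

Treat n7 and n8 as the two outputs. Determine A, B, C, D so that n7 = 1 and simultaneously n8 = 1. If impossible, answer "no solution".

A=0, B=1, C=0, D=1

Check with A=0, B=1, C=0, D=1:
n1 = C NAND A = 0 NAND 0 = 1
n2 = NOT n1 = NOT 1 = 0
n3 = n2 OR n1 = 0 OR 1 = 1
n4 = n3 NAND A = 1 NAND 0 = 1
n5 = n4 AND D = 1 AND 1 = 1
n6 = n4 NAND n5 = 1 NAND 1 = 0
n7 = NOT n6 = NOT 0 = 1
n8 = B AND n7 = 1 AND 1 = 1
So n7 = 1 and n8 = 1.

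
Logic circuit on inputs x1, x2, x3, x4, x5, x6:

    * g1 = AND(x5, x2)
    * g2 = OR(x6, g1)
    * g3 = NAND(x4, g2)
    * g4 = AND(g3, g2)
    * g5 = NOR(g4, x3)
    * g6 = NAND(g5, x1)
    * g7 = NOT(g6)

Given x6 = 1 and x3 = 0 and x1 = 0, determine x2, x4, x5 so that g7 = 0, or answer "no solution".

x2=0, x4=1, x5=1

Check with x6 = 1 and x3 = 0 and x1 = 0 and x2=0, x4=1, x5=1:
g1 = AND(x5, x2) = AND(1, 0) = 0
g2 = OR(x6, g1) = OR(1, 0) = 1
g3 = NAND(x4, g2) = NAND(1, 1) = 0
g4 = AND(g3, g2) = AND(0, 1) = 0
g5 = NOR(g4, x3) = NOR(0, 0) = 1
g6 = NAND(g5, x1) = NAND(1, 0) = 1
g7 = NOT(g6) = NOT 1 = 0
So g7 = 0.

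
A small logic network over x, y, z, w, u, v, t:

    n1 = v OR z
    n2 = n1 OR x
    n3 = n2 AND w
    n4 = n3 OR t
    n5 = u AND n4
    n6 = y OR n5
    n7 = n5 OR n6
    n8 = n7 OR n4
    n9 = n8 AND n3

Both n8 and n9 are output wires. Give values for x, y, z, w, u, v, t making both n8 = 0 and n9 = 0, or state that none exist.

Check with x=0, y=0, z=0, w=0, u=0, v=1, t=0:
n1 = v OR z = 1 OR 0 = 1
n2 = n1 OR x = 1 OR 0 = 1
n3 = n2 AND w = 1 AND 0 = 0
n4 = n3 OR t = 0 OR 0 = 0
n5 = u AND n4 = 0 AND 0 = 0
n6 = y OR n5 = 0 OR 0 = 0
n7 = n5 OR n6 = 0 OR 0 = 0
n8 = n7 OR n4 = 0 OR 0 = 0
n9 = n8 AND n3 = 0 AND 0 = 0
So n8 = 0 and n9 = 0.

x=0, y=0, z=0, w=0, u=0, v=1, t=0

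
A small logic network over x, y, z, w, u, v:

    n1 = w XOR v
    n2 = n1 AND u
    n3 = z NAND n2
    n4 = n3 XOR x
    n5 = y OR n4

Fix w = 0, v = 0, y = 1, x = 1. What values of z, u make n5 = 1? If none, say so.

z=0, u=1

Check with w = 0, v = 0, y = 1, x = 1 and z=0, u=1:
n1 = w XOR v = 0 XOR 0 = 0
n2 = n1 AND u = 0 AND 1 = 0
n3 = z NAND n2 = 0 NAND 0 = 1
n4 = n3 XOR x = 1 XOR 1 = 0
n5 = y OR n4 = 1 OR 0 = 1
So n5 = 1.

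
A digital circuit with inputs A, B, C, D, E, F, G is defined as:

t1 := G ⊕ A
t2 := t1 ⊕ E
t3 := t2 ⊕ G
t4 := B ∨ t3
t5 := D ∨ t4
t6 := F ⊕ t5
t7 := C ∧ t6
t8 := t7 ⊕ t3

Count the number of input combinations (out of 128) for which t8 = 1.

t8 = t7 ⊕ t3 must be 1, so t7 and t3 differ.
Enumerating the 128 input combinations, 64 give t8 = 1 and 64 give t8 = 0.

64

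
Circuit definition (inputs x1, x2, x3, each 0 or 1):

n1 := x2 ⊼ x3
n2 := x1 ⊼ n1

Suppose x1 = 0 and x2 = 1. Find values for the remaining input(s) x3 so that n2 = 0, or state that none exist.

no solution exists

With x1 = 0 and x2 = 1 fixed, none of the 2 settings of x3 give n2 = 0.
For example, with x3=1:
n1 = x2 ⊼ x3 = 1 ⊼ 1 = 0
n2 = x1 ⊼ n1 = 0 ⊼ 0 = 1
giving n2 = 1 ≠ 0.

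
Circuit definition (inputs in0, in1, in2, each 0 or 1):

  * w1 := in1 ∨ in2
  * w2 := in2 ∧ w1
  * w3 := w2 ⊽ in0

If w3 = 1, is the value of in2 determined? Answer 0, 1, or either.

w3 = w2 ⊽ in0 must be 1, so both w2 = 0 and in0 = 0.
w2 = in2 ∧ w1 must be 0, so at least one of in2, w1 is 0.
Every assignment with w3 = 1 has in2 = 0; there are 2 such assignment(s).
  in0=0, in1=0, in2=0
  in0=0, in1=1, in2=0

0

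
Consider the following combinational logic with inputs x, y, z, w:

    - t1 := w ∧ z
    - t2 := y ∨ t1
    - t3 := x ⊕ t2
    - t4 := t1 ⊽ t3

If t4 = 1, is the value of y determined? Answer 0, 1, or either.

either

Both values of y occur among assignments with t4 = 1:
  y=0: x=0, y=0, z=0, w=0
  y=1: x=1, y=1, z=0, w=0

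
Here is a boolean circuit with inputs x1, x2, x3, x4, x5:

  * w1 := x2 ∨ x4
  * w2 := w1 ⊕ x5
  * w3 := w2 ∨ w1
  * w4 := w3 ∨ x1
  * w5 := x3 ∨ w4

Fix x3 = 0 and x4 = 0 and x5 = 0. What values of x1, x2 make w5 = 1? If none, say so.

x1=1 x2=1

w5 = x3 ∨ w4 must be 1, so at least one of x3, w4 is 1.
Check with x3 = 0 and x4 = 0 and x5 = 0 and x1=1, x2=1:
w1 = x2 ∨ x4 = 1 ∨ 0 = 1
w2 = w1 ⊕ x5 = 1 ⊕ 0 = 1
w3 = w2 ∨ w1 = 1 ∨ 1 = 1
w4 = w3 ∨ x1 = 1 ∨ 1 = 1
w5 = x3 ∨ w4 = 0 ∨ 1 = 1
So w5 = 1.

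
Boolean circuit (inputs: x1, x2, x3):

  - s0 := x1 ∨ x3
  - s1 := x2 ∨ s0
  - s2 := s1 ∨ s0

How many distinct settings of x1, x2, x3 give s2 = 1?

7

s2 = s1 ∨ s0 must be 1, so at least one of s1, s0 is 1.
Enumerating the 8 input combinations, 7 give s2 = 1 and 1 give s2 = 0.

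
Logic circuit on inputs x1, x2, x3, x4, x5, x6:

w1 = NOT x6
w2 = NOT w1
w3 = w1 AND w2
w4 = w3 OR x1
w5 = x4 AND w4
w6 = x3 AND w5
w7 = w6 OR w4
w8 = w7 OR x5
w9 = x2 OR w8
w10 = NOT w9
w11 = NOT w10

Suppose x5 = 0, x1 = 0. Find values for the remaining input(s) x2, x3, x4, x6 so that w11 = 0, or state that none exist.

Check with x5 = 0, x1 = 0 and x2=0, x3=1, x4=0, x6=1:
w1 = NOT x6 = NOT 1 = 0
w2 = NOT w1 = NOT 0 = 1
w3 = w1 AND w2 = 0 AND 1 = 0
w4 = w3 OR x1 = 0 OR 0 = 0
w5 = x4 AND w4 = 0 AND 0 = 0
w6 = x3 AND w5 = 1 AND 0 = 0
w7 = w6 OR w4 = 0 OR 0 = 0
w8 = w7 OR x5 = 0 OR 0 = 0
w9 = x2 OR w8 = 0 OR 0 = 0
w10 = NOT w9 = NOT 0 = 1
w11 = NOT w10 = NOT 1 = 0
So w11 = 0.

x2=0 x3=1 x4=0 x6=1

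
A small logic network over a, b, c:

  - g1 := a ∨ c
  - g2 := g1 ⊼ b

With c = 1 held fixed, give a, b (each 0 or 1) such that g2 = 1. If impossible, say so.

a=0, b=0

Check with c = 1 and a=0, b=0:
g1 = a ∨ c = 0 ∨ 1 = 1
g2 = g1 ⊼ b = 1 ⊼ 0 = 1
So g2 = 1.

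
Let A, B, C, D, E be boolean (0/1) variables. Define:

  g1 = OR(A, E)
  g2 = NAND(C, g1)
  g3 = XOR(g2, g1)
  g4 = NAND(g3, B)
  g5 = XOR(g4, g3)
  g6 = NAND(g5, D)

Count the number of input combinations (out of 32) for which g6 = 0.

11

g6 = NAND(g5, D) must be 0, so both g5 = 1 and D = 1.
g5 = XOR(g4, g3) must be 1, so g4 and g3 differ.
Enumerating the 32 input combinations, 11 give g6 = 0 and 21 give g6 = 1.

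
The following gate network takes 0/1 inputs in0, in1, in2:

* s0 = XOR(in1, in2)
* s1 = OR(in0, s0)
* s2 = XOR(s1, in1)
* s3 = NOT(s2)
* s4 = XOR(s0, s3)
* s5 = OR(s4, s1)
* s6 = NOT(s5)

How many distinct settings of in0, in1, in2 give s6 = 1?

s6 = NOT(s5) must be 1, so s5 = 0.
s5 = OR(s4, s1) must be 0, so both s4 = 0 and s1 = 0.
Enumerating the 8 input combinations, 1 give s6 = 1 and 7 give s6 = 0.

1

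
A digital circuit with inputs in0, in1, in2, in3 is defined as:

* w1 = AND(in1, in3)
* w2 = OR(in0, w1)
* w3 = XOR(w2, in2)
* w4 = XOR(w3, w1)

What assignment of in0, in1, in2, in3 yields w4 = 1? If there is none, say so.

in0=0, in1=0, in2=1, in3=0

w4 = XOR(w3, w1) must be 1, so w3 and w1 differ.
Check with in0=0, in1=0, in2=1, in3=0:
w1 = AND(in1, in3) = AND(0, 0) = 0
w2 = OR(in0, w1) = OR(0, 0) = 0
w3 = XOR(w2, in2) = XOR(0, 1) = 1
w4 = XOR(w3, w1) = XOR(1, 0) = 1
So w4 = 1 as required.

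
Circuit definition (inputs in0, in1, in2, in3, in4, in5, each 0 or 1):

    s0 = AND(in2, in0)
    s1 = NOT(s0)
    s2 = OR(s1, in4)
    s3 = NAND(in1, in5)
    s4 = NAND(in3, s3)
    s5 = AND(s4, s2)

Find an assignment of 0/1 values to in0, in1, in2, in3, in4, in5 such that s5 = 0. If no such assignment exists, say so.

Check with in0=0 in1=0 in2=0 in3=1 in4=1 in5=0:
s0 = AND(in2, in0) = AND(0, 0) = 0
s1 = NOT(s0) = NOT 0 = 1
s2 = OR(s1, in4) = OR(1, 1) = 1
s3 = NAND(in1, in5) = NAND(0, 0) = 1
s4 = NAND(in3, s3) = NAND(1, 1) = 0
s5 = AND(s4, s2) = AND(0, 1) = 0
So s5 = 0 as required.

in0=0 in1=0 in2=0 in3=1 in4=1 in5=0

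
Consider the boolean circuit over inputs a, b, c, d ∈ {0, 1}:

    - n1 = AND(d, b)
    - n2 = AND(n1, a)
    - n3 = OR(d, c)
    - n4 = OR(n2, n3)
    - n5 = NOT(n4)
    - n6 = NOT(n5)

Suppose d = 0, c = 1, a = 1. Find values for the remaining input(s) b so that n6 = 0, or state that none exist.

no solution exists

With d = 0, c = 1, a = 1 fixed, none of the 2 settings of b give n6 = 0.
For example, with b=1:
n1 = AND(d, b) = AND(0, 1) = 0
n2 = AND(n1, a) = AND(0, 1) = 0
n3 = OR(d, c) = OR(0, 1) = 1
n4 = OR(n2, n3) = OR(0, 1) = 1
n5 = NOT(n4) = NOT 1 = 0
n6 = NOT(n5) = NOT 0 = 1
giving n6 = 1 ≠ 0.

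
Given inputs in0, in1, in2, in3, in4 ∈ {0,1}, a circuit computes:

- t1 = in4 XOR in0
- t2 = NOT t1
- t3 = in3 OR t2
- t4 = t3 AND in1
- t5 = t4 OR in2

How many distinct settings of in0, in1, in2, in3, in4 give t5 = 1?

22

t5 = t4 OR in2 must be 1, so at least one of t4, in2 is 1.
Enumerating the 32 input combinations, 22 give t5 = 1 and 10 give t5 = 0.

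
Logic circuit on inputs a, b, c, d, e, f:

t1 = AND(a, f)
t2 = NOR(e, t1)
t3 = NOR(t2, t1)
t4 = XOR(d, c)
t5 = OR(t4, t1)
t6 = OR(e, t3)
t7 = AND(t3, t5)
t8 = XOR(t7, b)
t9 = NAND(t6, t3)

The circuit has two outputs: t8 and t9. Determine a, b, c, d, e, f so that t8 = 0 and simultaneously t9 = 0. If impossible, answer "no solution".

Check with a=0 b=1 c=1 d=0 e=1 f=0:
t1 = AND(a, f) = AND(0, 0) = 0
t2 = NOR(e, t1) = NOR(1, 0) = 0
t3 = NOR(t2, t1) = NOR(0, 0) = 1
t4 = XOR(d, c) = XOR(0, 1) = 1
t5 = OR(t4, t1) = OR(1, 0) = 1
t6 = OR(e, t3) = OR(1, 1) = 1
t7 = AND(t3, t5) = AND(1, 1) = 1
t8 = XOR(t7, b) = XOR(1, 1) = 0
t9 = NAND(t6, t3) = NAND(1, 1) = 0
So t8 = 0 and t9 = 0.

a=0 b=1 c=1 d=0 e=1 f=0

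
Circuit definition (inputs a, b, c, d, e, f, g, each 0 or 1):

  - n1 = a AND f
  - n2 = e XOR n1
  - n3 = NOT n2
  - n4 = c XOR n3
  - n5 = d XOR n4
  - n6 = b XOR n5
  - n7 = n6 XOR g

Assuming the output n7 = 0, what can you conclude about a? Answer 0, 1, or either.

either

Both values of a occur among assignments with n7 = 0:
  a=0: a=0, b=0, c=0, d=0, e=0, f=0, g=1
  a=1: a=1, b=0, c=0, d=0, e=0, f=0, g=1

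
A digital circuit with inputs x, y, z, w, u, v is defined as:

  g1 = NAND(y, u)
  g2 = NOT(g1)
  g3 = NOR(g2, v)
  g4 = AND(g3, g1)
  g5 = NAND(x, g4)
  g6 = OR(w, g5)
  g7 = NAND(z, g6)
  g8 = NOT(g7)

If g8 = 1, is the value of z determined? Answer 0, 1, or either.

g8 = NOT(g7) must be 1, so g7 = 0.
g7 = NAND(z, g6) must be 0, so both z = 1 and g6 = 1.
Every assignment with g8 = 1 has z = 1; there are 29 such assignment(s).

1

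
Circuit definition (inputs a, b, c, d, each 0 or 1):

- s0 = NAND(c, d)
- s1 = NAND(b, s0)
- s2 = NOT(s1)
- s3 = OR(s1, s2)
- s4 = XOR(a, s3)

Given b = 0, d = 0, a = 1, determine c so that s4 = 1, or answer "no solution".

With b = 0, d = 0, a = 1 fixed, none of the 2 settings of c give s4 = 1.
For example, with c=0:
s0 = NAND(c, d) = NAND(0, 0) = 1
s1 = NAND(b, s0) = NAND(0, 1) = 1
s2 = NOT(s1) = NOT 1 = 0
s3 = OR(s1, s2) = OR(1, 0) = 1
s4 = XOR(a, s3) = XOR(1, 1) = 0
giving s4 = 0 ≠ 1.

no solution exists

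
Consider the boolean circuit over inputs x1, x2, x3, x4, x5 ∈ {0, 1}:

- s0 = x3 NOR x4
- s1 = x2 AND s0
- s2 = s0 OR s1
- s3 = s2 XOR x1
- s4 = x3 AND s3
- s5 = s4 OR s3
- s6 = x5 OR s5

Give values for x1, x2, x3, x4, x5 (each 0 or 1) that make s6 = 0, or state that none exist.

x1=0, x2=1, x3=1, x4=1, x5=0

Check with x1=0, x2=1, x3=1, x4=1, x5=0:
s0 = x3 NOR x4 = 1 NOR 1 = 0
s1 = x2 AND s0 = 1 AND 0 = 0
s2 = s0 OR s1 = 0 OR 0 = 0
s3 = s2 XOR x1 = 0 XOR 0 = 0
s4 = x3 AND s3 = 1 AND 0 = 0
s5 = s4 OR s3 = 0 OR 0 = 0
s6 = x5 OR s5 = 0 OR 0 = 0
So s6 = 0 as required.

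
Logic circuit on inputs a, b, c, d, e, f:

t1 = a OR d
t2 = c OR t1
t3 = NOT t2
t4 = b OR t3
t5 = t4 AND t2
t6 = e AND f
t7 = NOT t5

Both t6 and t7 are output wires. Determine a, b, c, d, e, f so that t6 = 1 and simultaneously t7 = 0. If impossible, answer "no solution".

a=0, b=1, c=0, d=1, e=1, f=1

Check with a=0, b=1, c=0, d=1, e=1, f=1:
t1 = a OR d = 0 OR 1 = 1
t2 = c OR t1 = 0 OR 1 = 1
t3 = NOT t2 = NOT 1 = 0
t4 = b OR t3 = 1 OR 0 = 1
t5 = t4 AND t2 = 1 AND 1 = 1
t6 = e AND f = 1 AND 1 = 1
t7 = NOT t5 = NOT 1 = 0
So t6 = 1 and t7 = 0.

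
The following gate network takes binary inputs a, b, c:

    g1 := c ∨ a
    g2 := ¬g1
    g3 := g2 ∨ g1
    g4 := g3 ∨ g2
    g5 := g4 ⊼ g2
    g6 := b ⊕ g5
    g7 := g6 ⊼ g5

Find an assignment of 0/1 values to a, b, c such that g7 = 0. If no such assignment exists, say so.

a=0, b=0, c=1

g7 = g6 ⊼ g5 must be 0, so both g6 = 1 and g5 = 1.
g6 = b ⊕ g5 must be 1, so b and g5 differ.
Check with a=0, b=0, c=1:
g1 = c ∨ a = 1 ∨ 0 = 1
g2 = ¬g1 = ¬1 = 0
g3 = g2 ∨ g1 = 0 ∨ 1 = 1
g4 = g3 ∨ g2 = 1 ∨ 0 = 1
g5 = g4 ⊼ g2 = 1 ⊼ 0 = 1
g6 = b ⊕ g5 = 0 ⊕ 1 = 1
g7 = g6 ⊼ g5 = 1 ⊼ 1 = 0
So g7 = 0 as required.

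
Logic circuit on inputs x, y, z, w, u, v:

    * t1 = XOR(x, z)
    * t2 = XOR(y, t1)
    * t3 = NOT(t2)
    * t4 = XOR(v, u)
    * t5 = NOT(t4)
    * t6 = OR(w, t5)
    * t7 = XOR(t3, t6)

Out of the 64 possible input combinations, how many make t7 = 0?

t7 = XOR(t3, t6) must be 0, so t3 and t6 are equal.
Enumerating the 64 input combinations, 32 give t7 = 0 and 32 give t7 = 1.

32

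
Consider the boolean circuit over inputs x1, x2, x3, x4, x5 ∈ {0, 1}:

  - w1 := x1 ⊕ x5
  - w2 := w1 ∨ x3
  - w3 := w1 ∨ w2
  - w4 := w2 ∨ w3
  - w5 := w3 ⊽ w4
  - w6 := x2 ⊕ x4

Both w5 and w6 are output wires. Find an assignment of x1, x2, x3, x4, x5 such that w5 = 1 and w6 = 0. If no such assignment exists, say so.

Check with x1=0 x2=0 x3=0 x4=0 x5=0:
w1 = x1 ⊕ x5 = 0 ⊕ 0 = 0
w2 = w1 ∨ x3 = 0 ∨ 0 = 0
w3 = w1 ∨ w2 = 0 ∨ 0 = 0
w4 = w2 ∨ w3 = 0 ∨ 0 = 0
w5 = w3 ⊽ w4 = 0 ⊽ 0 = 1
w6 = x2 ⊕ x4 = 0 ⊕ 0 = 0
So w5 = 1 and w6 = 0.

x1=0 x2=0 x3=0 x4=0 x5=0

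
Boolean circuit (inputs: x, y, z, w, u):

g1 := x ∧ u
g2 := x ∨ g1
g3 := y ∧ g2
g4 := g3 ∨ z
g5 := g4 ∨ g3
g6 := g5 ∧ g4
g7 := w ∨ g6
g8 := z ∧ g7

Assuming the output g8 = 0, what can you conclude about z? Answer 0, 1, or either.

0

g8 = z ∧ g7 must be 0, so at least one of z, g7 is 0.
Every assignment with g8 = 0 has z = 0; there are 16 such assignment(s).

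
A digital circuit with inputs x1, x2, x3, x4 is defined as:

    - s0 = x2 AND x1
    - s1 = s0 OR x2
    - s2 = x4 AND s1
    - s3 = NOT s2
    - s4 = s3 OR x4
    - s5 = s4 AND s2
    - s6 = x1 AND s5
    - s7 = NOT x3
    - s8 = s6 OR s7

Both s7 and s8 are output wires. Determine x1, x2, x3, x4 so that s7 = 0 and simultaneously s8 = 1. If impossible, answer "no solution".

Check with x1=1 x2=1 x3=1 x4=1:
s0 = x2 AND x1 = 1 AND 1 = 1
s1 = s0 OR x2 = 1 OR 1 = 1
s2 = x4 AND s1 = 1 AND 1 = 1
s3 = NOT s2 = NOT 1 = 0
s4 = s3 OR x4 = 0 OR 1 = 1
s5 = s4 AND s2 = 1 AND 1 = 1
s6 = x1 AND s5 = 1 AND 1 = 1
s7 = NOT x3 = NOT 1 = 0
s8 = s6 OR s7 = 1 OR 0 = 1
So s7 = 0 and s8 = 1.

x1=1 x2=1 x3=1 x4=1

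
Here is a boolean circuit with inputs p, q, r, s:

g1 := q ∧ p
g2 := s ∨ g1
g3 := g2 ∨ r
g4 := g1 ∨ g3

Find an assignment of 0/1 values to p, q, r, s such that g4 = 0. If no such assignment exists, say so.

g4 = g1 ∨ g3 must be 0, so both g1 = 0 and g3 = 0.
g1 = q ∧ p must be 0, so at least one of q, p is 0.
g3 = g2 ∨ r must be 0, so both g2 = 0 and r = 0.
Check with p=0 q=1 r=0 s=0:
g1 = q ∧ p = 1 ∧ 0 = 0
g2 = s ∨ g1 = 0 ∨ 0 = 0
g3 = g2 ∨ r = 0 ∨ 0 = 0
g4 = g1 ∨ g3 = 0 ∨ 0 = 0
So g4 = 0 as required.

p=0 q=1 r=0 s=0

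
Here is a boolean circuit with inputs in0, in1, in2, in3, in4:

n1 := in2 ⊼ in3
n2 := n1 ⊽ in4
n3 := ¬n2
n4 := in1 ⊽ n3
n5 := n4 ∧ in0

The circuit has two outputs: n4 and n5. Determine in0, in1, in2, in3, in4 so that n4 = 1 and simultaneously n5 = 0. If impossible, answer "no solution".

Check with in0=0 in1=0 in2=1 in3=1 in4=0:
n1 = in2 ⊼ in3 = 1 ⊼ 1 = 0
n2 = n1 ⊽ in4 = 0 ⊽ 0 = 1
n3 = ¬n2 = ¬1 = 0
n4 = in1 ⊽ n3 = 0 ⊽ 0 = 1
n5 = n4 ∧ in0 = 1 ∧ 0 = 0
So n4 = 1 and n5 = 0.

in0=0 in1=0 in2=1 in3=1 in4=0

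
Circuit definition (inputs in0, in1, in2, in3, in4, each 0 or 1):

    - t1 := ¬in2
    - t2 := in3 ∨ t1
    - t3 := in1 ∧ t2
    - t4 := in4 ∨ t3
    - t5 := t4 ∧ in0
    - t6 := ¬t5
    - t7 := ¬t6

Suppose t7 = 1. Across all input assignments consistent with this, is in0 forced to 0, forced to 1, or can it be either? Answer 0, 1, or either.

1

t7 = ¬t6 must be 1, so t6 = 0.
Every assignment with t7 = 1 has in0 = 1; there are 11 such assignment(s).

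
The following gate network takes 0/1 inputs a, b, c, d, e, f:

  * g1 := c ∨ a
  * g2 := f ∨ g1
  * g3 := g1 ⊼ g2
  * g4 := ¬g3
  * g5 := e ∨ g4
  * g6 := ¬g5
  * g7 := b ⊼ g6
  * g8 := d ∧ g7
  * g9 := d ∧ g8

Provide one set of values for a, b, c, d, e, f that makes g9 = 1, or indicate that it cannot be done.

a=0 b=1 c=1 d=1 e=0 f=1

g9 = d ∧ g8 must be 1, so both d = 1 and g8 = 1.
Check with a=0 b=1 c=1 d=1 e=0 f=1:
g1 = c ∨ a = 1 ∨ 0 = 1
g2 = f ∨ g1 = 1 ∨ 1 = 1
g3 = g1 ⊼ g2 = 1 ⊼ 1 = 0
g4 = ¬g3 = ¬0 = 1
g5 = e ∨ g4 = 0 ∨ 1 = 1
g6 = ¬g5 = ¬1 = 0
g7 = b ⊼ g6 = 1 ⊼ 0 = 1
g8 = d ∧ g7 = 1 ∧ 1 = 1
g9 = d ∧ g8 = 1 ∧ 1 = 1
So g9 = 1 as required.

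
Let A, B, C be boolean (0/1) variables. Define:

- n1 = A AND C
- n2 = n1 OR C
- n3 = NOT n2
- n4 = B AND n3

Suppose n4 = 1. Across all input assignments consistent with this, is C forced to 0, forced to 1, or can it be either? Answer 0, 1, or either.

0

n4 = B AND n3 must be 1, so both B = 1 and n3 = 1.
n3 = NOT n2 must be 1, so n2 = 0.
Every assignment with n4 = 1 has C = 0; there are 2 such assignment(s).
  A=0, B=1, C=0
  A=1, B=1, C=0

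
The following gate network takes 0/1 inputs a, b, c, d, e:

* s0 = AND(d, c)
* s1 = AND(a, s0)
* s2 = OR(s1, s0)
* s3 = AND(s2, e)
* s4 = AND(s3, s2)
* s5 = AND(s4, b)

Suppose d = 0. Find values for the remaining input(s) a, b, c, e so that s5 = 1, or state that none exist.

no solution exists

With d = 0 fixed, none of the 16 settings of a, b, c, e give s5 = 1.
For example, with a=1, b=1, c=0, e=0:
s0 = AND(d, c) = AND(0, 0) = 0
s1 = AND(a, s0) = AND(1, 0) = 0
s2 = OR(s1, s0) = OR(0, 0) = 0
s3 = AND(s2, e) = AND(0, 0) = 0
s4 = AND(s3, s2) = AND(0, 0) = 0
s5 = AND(s4, b) = AND(0, 1) = 0
giving s5 = 0 ≠ 1.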